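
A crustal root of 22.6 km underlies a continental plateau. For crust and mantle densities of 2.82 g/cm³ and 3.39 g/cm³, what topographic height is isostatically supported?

Balancing pressure at the compensation depth: ρ_c h = (ρ_m − ρ_c) r.
h = r (ρ_m − ρ_c) / ρ_c = 22.6 km × (3.39 − 2.82) / 2.82 = 4.57 km.

4.57 km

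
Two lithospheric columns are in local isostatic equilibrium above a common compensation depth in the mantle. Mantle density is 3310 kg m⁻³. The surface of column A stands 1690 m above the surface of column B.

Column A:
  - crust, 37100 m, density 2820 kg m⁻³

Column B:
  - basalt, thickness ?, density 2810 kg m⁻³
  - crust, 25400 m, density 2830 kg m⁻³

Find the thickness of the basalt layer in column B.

Take the compensation level at the base of the deeper column (depth z_c below the surface of column A) and equate Σ ρ_i t_i down to z_c; mantle fills any gap and the z_c terms cancel.
Column A: 37100×2820 + (z_c − 37100)×3310
Column B: 1690×0 + x×2810 + 25400×2830 + (z_c − 1690 − 25400 − x)×3310
The z_c×3310 term appears on both sides and cancels. Collect the known terms of each column as K = Σ(ρt)_known − 3310 × (depth of known layers): K_A = 104622000 − 3310×37100 = −18179000; K_B = 71882000 − 3310×(1690 + 25400) = −17785900.
Balance: K_A = K_B − x×(3310 − 2810), so x = (K_B − K_A)/(3310 − 2810) = 393100/500 = 786 m.

786 m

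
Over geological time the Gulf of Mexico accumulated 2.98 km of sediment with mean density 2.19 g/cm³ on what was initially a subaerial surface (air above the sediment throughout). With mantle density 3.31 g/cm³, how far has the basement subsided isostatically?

Subaerial load: s = t ρ_sed / ρ_m = 2.98 km × 2.19/3.31 = 1.97 km.

1.97 km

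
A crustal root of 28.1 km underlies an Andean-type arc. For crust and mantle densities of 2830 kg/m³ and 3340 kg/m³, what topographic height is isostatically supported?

For local isostatic compensation: ρ_c h = (ρ_m − ρ_c) r.
h = r (ρ_m − ρ_c) / ρ_c = 28.1 km × (3340 − 2830) / 2830 = 5.06 km.

5.06 km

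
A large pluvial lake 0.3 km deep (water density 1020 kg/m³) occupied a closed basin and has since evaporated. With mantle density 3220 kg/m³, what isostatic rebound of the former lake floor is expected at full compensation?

0.095 km

u = d ρ_w/ρ_m = 0.3 km × 1020/3220 = 0.095 km.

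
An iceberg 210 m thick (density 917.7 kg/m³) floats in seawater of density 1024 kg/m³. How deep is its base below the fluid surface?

188 m

Draft d = t ρ_obj/ρ_fluid = 210 m × 917.7/1024 = 188 m.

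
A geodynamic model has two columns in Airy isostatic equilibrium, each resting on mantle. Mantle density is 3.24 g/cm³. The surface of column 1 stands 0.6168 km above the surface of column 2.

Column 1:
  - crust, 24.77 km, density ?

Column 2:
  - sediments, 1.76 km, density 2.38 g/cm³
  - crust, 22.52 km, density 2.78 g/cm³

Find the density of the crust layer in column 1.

2.68 g/cm³

Take the compensation level at the base of the deeper column (depth z_c below the surface of column 1) and equate Σ ρ_i t_i down to z_c; mantle fills any gap and the z_c terms cancel.
Column 1: 24.77×ρ + (z_c − 24.77)×3.24
Column 2: 0.6168×0 + 1.76×2.38 + 22.52×2.78 + (z_c − 0.6168 − 24.28)×3.24
The z_c×3.24 term appears on both sides and cancels. Collect the known terms of each column as K = Σ(ρt)_known − 3.24 × (depth of known layers): K_1 = 0 − 3.24×24.77 = −80.2548; K_2 = 66.7944 − 3.24×(0.6168 + 24.28) = −13.871232.
Balance: K_1 + 24.77×ρ = K_2, so ρ = (K_2 − K_1)/24.77 = 66.3836/24.77 = 2.68 g/cm³.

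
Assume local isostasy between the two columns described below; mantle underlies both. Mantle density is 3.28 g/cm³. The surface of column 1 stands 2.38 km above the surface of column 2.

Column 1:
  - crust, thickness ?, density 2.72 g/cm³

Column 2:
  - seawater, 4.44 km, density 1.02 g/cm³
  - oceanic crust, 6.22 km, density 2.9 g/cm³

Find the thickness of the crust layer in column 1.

Take the compensation level at the base of the deeper column (depth z_c below the surface of column 1) and equate Σ ρ_i t_i down to z_c; mantle fills any gap and the z_c terms cancel.
Column 1: x×2.72 + (z_c − 0 − x)×3.28
Column 2: 2.38×0 + 4.44×1.02 + 6.22×2.9 + (z_c − 2.38 − 10.66)×3.28
The z_c×3.28 term appears on both sides and cancels. Collect the known terms of each column as K = Σ(ρt)_known − 3.28 × (depth of known layers): K_1 = 0 − 3.28×0 = 0; K_2 = 22.5668 − 3.28×(2.38 + 10.66) = −20.2044.
Balance: K_1 − x×(3.28 − 2.72) = K_2, so x = (K_1 − K_2)/(3.28 − 2.72) = 20.2044/0.56 = 36.1 km.

36.1 km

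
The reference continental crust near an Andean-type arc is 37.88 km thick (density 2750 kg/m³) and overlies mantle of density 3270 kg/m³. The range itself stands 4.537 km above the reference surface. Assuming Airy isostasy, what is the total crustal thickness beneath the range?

66.4 km

Root depth r = h ρ_c / (ρ_m − ρ_c) = 4.537 km × 2750 / 520 = 23.99 km.
Total thickness = T + h + r = 37.88 km + 4.537 km + 23.99 km = 66.4 km.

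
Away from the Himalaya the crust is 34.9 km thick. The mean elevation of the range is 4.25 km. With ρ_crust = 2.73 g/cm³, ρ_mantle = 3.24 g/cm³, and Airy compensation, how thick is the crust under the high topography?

61.9 km

Root depth r = h ρ_c / (ρ_m − ρ_c) = 4.25 km × 2.73 / 0.51 = 22.75 km.
Total thickness = T + h + r = 34.9 km + 4.25 km + 22.75 km = 61.9 km.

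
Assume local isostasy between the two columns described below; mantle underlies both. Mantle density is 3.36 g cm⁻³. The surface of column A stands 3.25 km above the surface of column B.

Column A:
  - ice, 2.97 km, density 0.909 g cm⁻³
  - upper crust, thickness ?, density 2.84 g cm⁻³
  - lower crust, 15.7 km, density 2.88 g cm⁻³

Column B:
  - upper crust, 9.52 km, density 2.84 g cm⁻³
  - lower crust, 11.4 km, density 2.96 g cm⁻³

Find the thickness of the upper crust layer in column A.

Take the compensation level at the base of the deeper column (depth z_c below the surface of column A) and equate Σ ρ_i t_i down to z_c; mantle fills any gap and the z_c terms cancel.
Column A: 2.97×0.909 + x×2.84 + 15.7×2.88 + (z_c − 18.67 − x)×3.36
Column B: 3.25×0 + 9.52×2.84 + 11.4×2.96 + (z_c − 3.25 − 20.92)×3.36
The z_c×3.36 term appears on both sides and cancels. Collect the known terms of each column as K = Σ(ρt)_known − 3.36 × (depth of known layers): K_A = 47.91573 − 3.36×18.67 = −14.81547; K_B = 60.7808 − 3.36×(3.25 + 20.92) = −20.4304.
Balance: K_A − x×(3.36 − 2.84) = K_B, so x = (K_A − K_B)/(3.36 − 2.84) = 5.61493/0.52 = 10.8 km.

10.8 km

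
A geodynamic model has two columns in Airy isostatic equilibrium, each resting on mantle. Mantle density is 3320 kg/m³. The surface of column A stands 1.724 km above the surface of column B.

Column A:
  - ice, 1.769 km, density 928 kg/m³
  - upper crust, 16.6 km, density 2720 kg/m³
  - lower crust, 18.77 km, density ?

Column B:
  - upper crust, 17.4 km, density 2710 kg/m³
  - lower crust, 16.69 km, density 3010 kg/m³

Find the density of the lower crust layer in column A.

Take the compensation level at the base of the deeper column (depth z_c below the surface of column A) and equate Σ ρ_i t_i down to z_c; mantle fills any gap and the z_c terms cancel.
Column A: 1.769×928 + 16.6×2720 + 18.77×ρ + (z_c − 37.139)×3320
Column B: 1.724×0 + 17.4×2710 + 16.69×3010 + (z_c − 1.724 − 34.09)×3320
The z_c×3320 term appears on both sides and cancels. Collect the known terms of each column as K = Σ(ρt)_known − 3320 × (depth of known layers): K_A = 46793.632 − 3320×37.139 = −76507.848; K_B = 97390.9 − 3320×(1.724 + 34.09) = −21511.58.
Balance: K_A + 18.77×ρ = K_B, so ρ = (K_B − K_A)/18.77 = 54996.3/18.77 = 2930 kg/m³.

2930 kg/m³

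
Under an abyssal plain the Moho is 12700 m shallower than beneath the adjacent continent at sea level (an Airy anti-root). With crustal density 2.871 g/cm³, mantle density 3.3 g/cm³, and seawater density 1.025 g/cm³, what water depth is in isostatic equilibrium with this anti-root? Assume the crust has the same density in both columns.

Replacing a thickness d of crust by seawater at the top must be balanced by replacing crust with mantle at the base: d (ρ_c − ρ_w) = a (ρ_m − ρ_c).
d = a (ρ_m − ρ_c)/(ρ_c − ρ_w) = 12700 m × 0.429/1.846 = 2950 m.

2950 m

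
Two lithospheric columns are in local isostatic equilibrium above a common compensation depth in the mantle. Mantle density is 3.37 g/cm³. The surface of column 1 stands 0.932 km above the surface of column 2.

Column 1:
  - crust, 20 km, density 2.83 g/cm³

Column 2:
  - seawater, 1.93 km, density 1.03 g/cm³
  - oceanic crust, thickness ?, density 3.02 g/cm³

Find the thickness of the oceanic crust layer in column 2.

8.98 km

Take the compensation level at the base of the deeper column (depth z_c below the surface of column 1) and equate Σ ρ_i t_i down to z_c; mantle fills any gap and the z_c terms cancel.
Column 1: 20×2.83 + (z_c − 20)×3.37
Column 2: 0.932×0 + 1.93×1.03 + x×3.02 + (z_c − 0.932 − 1.93 − x)×3.37
The z_c×3.37 term appears on both sides and cancels. Collect the known terms of each column as K = Σ(ρt)_known − 3.37 × (depth of known layers): K_1 = 56.6 − 3.37×20 = −10.8; K_2 = 1.9879 − 3.37×(0.932 + 1.93) = −7.65704.
Balance: K_1 = K_2 − x×(3.37 − 3.02), so x = (K_2 − K_1)/(3.37 − 3.02) = 3.14296/0.35 = 8.98 km.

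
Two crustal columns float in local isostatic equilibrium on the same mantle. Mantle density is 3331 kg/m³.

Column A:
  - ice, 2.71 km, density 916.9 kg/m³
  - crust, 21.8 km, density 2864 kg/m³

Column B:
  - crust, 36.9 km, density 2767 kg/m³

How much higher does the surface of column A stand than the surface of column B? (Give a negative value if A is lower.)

−1.23 km

For any compensation level in the mantle, the mantle terms cancel and isostasy reduces to e = (Σt_A − Σt_B) − (Σ(ρt)_A − Σ(ρt)_B) / ρ_m.
Σt_A = 24.51 km; Σt_B = 36.9 km; Σ(ρt)_A = 64919.999; Σ(ρt)_B = 102102.3 (in km·kg/m³).
e = (24.51 − 36.9) − (64919.999 − 102102.3) / 3331 = −1.23 km.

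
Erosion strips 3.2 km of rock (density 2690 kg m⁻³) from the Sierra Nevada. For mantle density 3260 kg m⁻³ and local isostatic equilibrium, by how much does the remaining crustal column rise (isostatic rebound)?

2.64 km

Unloading: uplift u = e ρ_c/ρ_m = 3.2 km × 2690/3260 = 2.64 km.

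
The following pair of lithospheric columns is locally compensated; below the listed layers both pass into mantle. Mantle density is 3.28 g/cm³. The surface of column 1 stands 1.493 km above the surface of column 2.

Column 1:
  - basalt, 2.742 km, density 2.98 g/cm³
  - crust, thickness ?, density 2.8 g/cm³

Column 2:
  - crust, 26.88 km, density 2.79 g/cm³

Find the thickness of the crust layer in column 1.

35.9 km

Take the compensation level at the base of the deeper column (depth z_c below the surface of column 1) and equate Σ ρ_i t_i down to z_c; mantle fills any gap and the z_c terms cancel.
Column 1: 2.742×2.98 + x×2.8 + (z_c − 2.742 − x)×3.28
Column 2: 1.493×0 + 26.88×2.79 + (z_c − 1.493 − 26.88)×3.28
The z_c×3.28 term appears on both sides and cancels. Collect the known terms of each column as K = Σ(ρt)_known − 3.28 × (depth of known layers): K_1 = 8.17116 − 3.28×2.742 = −0.8226; K_2 = 74.9952 − 3.28×(1.493 + 26.88) = −18.06824.
Balance: K_1 − x×(3.28 − 2.8) = K_2, so x = (K_1 − K_2)/(3.28 − 2.8) = 17.2456/0.48 = 35.9 km.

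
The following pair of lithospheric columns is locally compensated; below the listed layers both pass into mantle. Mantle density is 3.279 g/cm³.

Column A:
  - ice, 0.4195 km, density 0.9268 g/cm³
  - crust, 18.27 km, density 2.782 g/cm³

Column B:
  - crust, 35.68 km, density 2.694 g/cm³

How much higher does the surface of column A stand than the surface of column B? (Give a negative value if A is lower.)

−3.3 km

For any compensation level in the mantle, the mantle terms cancel and isostasy reduces to e = (Σt_A − Σt_B) − (Σ(ρt)_A − Σ(ρt)_B) / ρ_m.
Σt_A = 18.6895 km; Σt_B = 35.68 km; Σ(ρt)_A = 51.2159326; Σ(ρt)_B = 96.12192 (in km·g/cm³).
e = (18.6895 − 35.68) − (51.2159326 − 96.12192) / 3.279 = −3.3 km.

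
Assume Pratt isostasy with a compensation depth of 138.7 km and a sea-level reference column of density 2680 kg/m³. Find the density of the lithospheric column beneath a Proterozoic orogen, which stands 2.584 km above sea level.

2630 kg/m³

Pratt balance: ρ_ref D = ρ (D + h).
ρ = ρ_ref D/(D + h) = 2680 × 138.7 km/(138.7 km + 2.584 km) = 2630 kg/m³.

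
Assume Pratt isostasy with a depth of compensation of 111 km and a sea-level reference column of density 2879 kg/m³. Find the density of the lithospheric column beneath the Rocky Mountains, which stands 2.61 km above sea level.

2810 kg/m³

Pratt balance: ρ_ref D = ρ (D + h).
ρ = ρ_ref D/(D + h) = 2879 × 111 km/(111 km + 2.61 km) = 2810 kg/m³.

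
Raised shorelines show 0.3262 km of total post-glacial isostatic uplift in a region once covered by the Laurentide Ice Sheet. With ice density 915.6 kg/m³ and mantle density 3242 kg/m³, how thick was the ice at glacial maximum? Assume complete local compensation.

u = t ρ_ice/ρ_m → t = u ρ_m/ρ_ice = 0.3262 km × 3242/915.6 = 1.16 km.

1.16 km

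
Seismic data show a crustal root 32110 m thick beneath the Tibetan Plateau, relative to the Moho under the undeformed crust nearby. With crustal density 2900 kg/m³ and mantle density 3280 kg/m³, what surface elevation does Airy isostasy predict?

For local isostatic compensation: ρ_c h = (ρ_m − ρ_c) r.
h = r (ρ_m − ρ_c) / ρ_c = 32110 m × (3280 − 2900) / 2900 = 4210 m.

4210 m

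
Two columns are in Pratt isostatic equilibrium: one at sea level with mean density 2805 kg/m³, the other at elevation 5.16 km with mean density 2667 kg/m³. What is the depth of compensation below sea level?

ρ_ref D = ρ (D + h) → D (ρ_ref − ρ) = ρ h.
D = ρ h/(ρ_ref − ρ) = 2667 × 5.16 km/(2805 − 2667) = 99.7 km.

99.7 km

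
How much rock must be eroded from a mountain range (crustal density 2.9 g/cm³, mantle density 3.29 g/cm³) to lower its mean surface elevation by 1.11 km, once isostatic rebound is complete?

9.36 km

Net drop Δ = e − u = e − e ρ_c/ρ_m = e (ρ_m − ρ_c)/ρ_m.
e = Δ ρ_m/(ρ_m − ρ_c) = 1.11 km × 3.29/0.39 = 9.36 km.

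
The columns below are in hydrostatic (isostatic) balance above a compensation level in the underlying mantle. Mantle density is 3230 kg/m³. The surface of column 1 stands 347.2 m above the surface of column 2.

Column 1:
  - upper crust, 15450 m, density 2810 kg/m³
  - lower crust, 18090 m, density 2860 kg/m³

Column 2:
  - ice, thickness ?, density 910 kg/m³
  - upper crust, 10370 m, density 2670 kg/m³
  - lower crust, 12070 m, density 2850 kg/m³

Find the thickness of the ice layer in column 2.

Take the compensation level at the base of the deeper column (depth z_c below the surface of column 1) and equate Σ ρ_i t_i down to z_c; mantle fills any gap and the z_c terms cancel.
Column 1: 15450×2810 + 18090×2860 + (z_c − 33540)×3230
Column 2: 347.2×0 + x×910 + 10370×2670 + 12070×2850 + (z_c − 347.2 − 22440 − x)×3230
The z_c×3230 term appears on both sides and cancels. Collect the known terms of each column as K = Σ(ρt)_known − 3230 × (depth of known layers): K_1 = 95151900 − 3230×33540 = −13182300; K_2 = 62087400 − 3230×(347.2 + 22440) = −11515256.
Balance: K_1 = K_2 − x×(3230 − 910), so x = (K_2 − K_1)/(3230 − 910) = 1667040/2320 = 719 m.

719 m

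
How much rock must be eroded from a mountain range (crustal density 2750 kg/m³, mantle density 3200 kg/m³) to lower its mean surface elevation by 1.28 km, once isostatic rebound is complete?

9.1 km

Net drop Δ = e − u = e − e ρ_c/ρ_m = e (ρ_m − ρ_c)/ρ_m.
e = Δ ρ_m/(ρ_m − ρ_c) = 1.28 km × 3200/450 = 9.1 km.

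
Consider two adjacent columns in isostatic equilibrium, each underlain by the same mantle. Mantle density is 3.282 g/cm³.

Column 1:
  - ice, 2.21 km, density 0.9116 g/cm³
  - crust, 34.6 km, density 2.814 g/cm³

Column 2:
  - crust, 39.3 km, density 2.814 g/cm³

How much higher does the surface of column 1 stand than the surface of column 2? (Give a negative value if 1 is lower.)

0.926 km

For any compensation level in the mantle, the mantle terms cancel and isostasy reduces to e = (Σt_1 − Σt_2) − (Σ(ρt)_1 − Σ(ρt)_2) / ρ_m.
Σt_1 = 36.81 km; Σt_2 = 39.3 km; Σ(ρt)_1 = 99.379036; Σ(ρt)_2 = 110.5902 (in km·g/cm³).
e = (36.81 − 39.3) − (99.379036 − 110.5902) / 3.282 = 0.926 km.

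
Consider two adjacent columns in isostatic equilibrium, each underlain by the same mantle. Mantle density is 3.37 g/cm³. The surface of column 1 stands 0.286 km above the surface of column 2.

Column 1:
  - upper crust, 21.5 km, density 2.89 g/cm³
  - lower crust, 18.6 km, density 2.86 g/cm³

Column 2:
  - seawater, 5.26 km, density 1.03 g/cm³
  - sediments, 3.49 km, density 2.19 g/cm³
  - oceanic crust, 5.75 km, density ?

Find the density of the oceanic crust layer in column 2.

Take the compensation level at the base of the deeper column (depth z_c below the surface of column 1) and equate Σ ρ_i t_i down to z_c; mantle fills any gap and the z_c terms cancel.
Column 1: 21.5×2.89 + 18.6×2.86 + (z_c − 40.1)×3.37
Column 2: 0.286×0 + 5.26×1.03 + 3.49×2.19 + 5.75×ρ + (z_c − 0.286 − 14.5)×3.37
The z_c×3.37 term appears on both sides and cancels. Collect the known terms of each column as K = Σ(ρt)_known − 3.37 × (depth of known layers): K_1 = 115.331 − 3.37×40.1 = −19.806; K_2 = 13.0609 − 3.37×(0.286 + 14.5) = −36.76792.
Balance: K_1 = K_2 + 5.75×ρ, so ρ = (K_1 − K_2)/5.75 = 16.9619/5.75 = 2.95 g/cm³.

2.95 g/cm³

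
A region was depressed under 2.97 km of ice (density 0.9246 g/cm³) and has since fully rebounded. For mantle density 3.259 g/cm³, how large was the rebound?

0.843 km

Removing the load lets mantle flow back in; uplift u satisfies ρ_ice t = ρ_m u.
u = t ρ_ice/ρ_m = 2.97 km × 0.9246/3.259 = 0.843 km.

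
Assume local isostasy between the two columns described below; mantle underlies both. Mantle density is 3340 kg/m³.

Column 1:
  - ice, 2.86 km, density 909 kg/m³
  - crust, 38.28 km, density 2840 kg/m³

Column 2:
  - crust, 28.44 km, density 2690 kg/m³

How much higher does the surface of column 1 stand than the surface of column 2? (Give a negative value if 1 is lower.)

For any compensation level in the mantle, the mantle terms cancel and isostasy reduces to e = (Σt_1 − Σt_2) − (Σ(ρt)_1 − Σ(ρt)_2) / ρ_m.
Σt_1 = 41.14 km; Σt_2 = 28.44 km; Σ(ρt)_1 = 111314.94; Σ(ρt)_2 = 76503.6 (in km·kg/m³).
e = (41.14 − 28.44) − (111314.94 − 76503.6) / 3340 = 2.28 km.

2.28 km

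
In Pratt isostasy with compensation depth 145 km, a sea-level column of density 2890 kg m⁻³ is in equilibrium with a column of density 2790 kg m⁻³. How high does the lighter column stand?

5.2 km

ρ_ref D = ρ (D + h) → h = D (ρ_ref − ρ)/ρ.
h = 145 km × (2890 − 2790)/2790 = 5.2 km.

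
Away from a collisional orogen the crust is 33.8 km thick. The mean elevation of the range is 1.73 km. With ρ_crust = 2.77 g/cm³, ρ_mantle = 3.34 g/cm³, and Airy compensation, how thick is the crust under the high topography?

43.9 km

Root depth r = h ρ_c / (ρ_m − ρ_c) = 1.73 km × 2.77 / 0.57 = 8.407 km.
Total thickness = T + h + r = 33.8 km + 1.73 km + 8.407 km = 43.9 km.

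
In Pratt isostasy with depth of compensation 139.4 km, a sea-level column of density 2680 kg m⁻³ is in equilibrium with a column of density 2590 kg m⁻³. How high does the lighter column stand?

ρ_ref D = ρ (D + h) → h = D (ρ_ref − ρ)/ρ.
h = 139.4 km × (2680 − 2590)/2590 = 4.84 km.

4.84 km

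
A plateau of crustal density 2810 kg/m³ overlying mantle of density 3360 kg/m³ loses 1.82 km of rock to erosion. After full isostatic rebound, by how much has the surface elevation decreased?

Rebound u = e ρ_c/ρ_m = 1.82 km × 2810/3360 = 1.522 km.
Net surface drop = e − u = 1.82 km − 1.522 km = e (ρ_m − ρ_c)/ρ_m = 0.298 km.

0.298 km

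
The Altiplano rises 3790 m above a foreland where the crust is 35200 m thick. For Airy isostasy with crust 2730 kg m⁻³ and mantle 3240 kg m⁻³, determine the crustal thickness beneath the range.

59300 m

Root depth r = h ρ_c / (ρ_m − ρ_c) = 3790 m × 2730 / 510 = 20290 m.
Total thickness = T + h + r = 35200 m + 3790 m + 20290 m = 59300 m.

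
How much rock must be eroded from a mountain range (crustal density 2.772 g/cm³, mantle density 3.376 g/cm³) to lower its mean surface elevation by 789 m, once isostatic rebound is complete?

Net drop Δ = e − u = e − e ρ_c/ρ_m = e (ρ_m − ρ_c)/ρ_m.
e = Δ ρ_m/(ρ_m − ρ_c) = 789 m × 3.376/0.604 = 4410 m.

4410 m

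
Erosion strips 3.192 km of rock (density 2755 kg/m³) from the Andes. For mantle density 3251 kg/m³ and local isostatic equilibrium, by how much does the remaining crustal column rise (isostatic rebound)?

2.71 km

Unloading: uplift u = e ρ_c/ρ_m = 3.192 km × 2755/3251 = 2.71 km.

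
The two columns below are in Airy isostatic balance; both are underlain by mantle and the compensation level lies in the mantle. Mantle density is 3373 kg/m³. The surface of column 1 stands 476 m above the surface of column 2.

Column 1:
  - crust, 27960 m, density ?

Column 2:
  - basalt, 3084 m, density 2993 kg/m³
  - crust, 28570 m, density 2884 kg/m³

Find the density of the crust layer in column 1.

Take the compensation level at the base of the deeper column (depth z_c below the surface of column 1) and equate Σ ρ_i t_i down to z_c; mantle fills any gap and the z_c terms cancel.
Column 1: 27960×ρ + (z_c − 27960)×3373
Column 2: 476×0 + 3084×2993 + 28570×2884 + (z_c − 476 − 31654)×3373
The z_c×3373 term appears on both sides and cancels. Collect the known terms of each column as K = Σ(ρt)_known − 3373 × (depth of known layers): K_1 = 0 − 3373×27960 = −94309080; K_2 = 91626292 − 3373×(476 + 31654) = −16748198.
Balance: K_1 + 27960×ρ = K_2, so ρ = (K_2 − K_1)/27960 = 77560900/27960 = 2770 kg/m³.

2770 kg/m³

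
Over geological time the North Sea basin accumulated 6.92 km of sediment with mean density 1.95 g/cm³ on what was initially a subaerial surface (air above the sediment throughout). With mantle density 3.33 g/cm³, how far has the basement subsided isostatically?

4.05 km

Subaerial load: s = t ρ_sed / ρ_m = 6.92 km × 1.95/3.33 = 4.05 km.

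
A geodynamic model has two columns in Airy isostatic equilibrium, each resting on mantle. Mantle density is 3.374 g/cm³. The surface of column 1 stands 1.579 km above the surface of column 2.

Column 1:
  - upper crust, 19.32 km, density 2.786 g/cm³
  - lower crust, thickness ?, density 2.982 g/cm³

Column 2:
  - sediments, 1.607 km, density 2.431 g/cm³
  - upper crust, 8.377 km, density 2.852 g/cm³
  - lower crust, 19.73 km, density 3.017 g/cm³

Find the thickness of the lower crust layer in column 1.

17.6 km

Take the compensation level at the base of the deeper column (depth z_c below the surface of column 1) and equate Σ ρ_i t_i down to z_c; mantle fills any gap and the z_c terms cancel.
Column 1: 19.32×2.786 + x×2.982 + (z_c − 19.32 − x)×3.374
Column 2: 1.579×0 + 1.607×2.431 + 8.377×2.852 + 19.73×3.017 + (z_c − 1.579 − 29.714)×3.374
The z_c×3.374 term appears on both sides and cancels. Collect the known terms of each column as K = Σ(ρt)_known − 3.374 × (depth of known layers): K_1 = 53.82552 − 3.374×19.32 = −11.36016; K_2 = 87.323231 − 3.374×(1.579 + 29.714) = −18.259351.
Balance: K_1 − x×(3.374 − 2.982) = K_2, so x = (K_1 − K_2)/(3.374 − 2.982) = 6.89919/0.392 = 17.6 km.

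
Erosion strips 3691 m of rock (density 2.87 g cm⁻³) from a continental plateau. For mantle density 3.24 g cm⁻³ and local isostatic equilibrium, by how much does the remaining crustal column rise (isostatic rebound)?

3270 m

Unloading: uplift u = e ρ_c/ρ_m = 3691 m × 2.87/3.24 = 3270 m.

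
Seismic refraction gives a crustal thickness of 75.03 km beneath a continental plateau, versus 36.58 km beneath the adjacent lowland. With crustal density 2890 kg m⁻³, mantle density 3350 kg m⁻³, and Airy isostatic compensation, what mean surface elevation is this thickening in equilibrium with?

Excess crust Δ = 75.03 km − 36.58 km = 38.45 km, split between elevation h and root r with h + r = Δ.
Airy balance ρ_c h = (ρ_m − ρ_c) r gives r = h ρ_c/(ρ_m − ρ_c), so h (1 + ρ_c/(ρ_m − ρ_c)) = Δ, i.e. h = Δ (ρ_m − ρ_c)/ρ_m.
h = 38.45 km × 460/3350 = 5.28 km.

5.28 km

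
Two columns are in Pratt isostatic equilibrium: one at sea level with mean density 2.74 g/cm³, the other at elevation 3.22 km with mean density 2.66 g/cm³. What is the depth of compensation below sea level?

ρ_ref D = ρ (D + h) → D (ρ_ref − ρ) = ρ h.
D = ρ h/(ρ_ref − ρ) = 2.66 × 3.22 km/(2.74 − 2.66) = 107 km.

107 km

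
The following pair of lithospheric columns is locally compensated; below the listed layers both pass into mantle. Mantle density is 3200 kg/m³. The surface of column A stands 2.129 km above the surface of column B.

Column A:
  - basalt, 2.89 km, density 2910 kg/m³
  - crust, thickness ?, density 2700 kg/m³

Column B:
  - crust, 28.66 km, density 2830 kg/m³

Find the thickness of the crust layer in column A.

Take the compensation level at the base of the deeper column (depth z_c below the surface of column A) and equate Σ ρ_i t_i down to z_c; mantle fills any gap and the z_c terms cancel.
Column A: 2.89×2910 + x×2700 + (z_c − 2.89 − x)×3200
Column B: 2.129×0 + 28.66×2830 + (z_c − 2.129 − 28.66)×3200
The z_c×3200 term appears on both sides and cancels. Collect the known terms of each column as K = Σ(ρt)_known − 3200 × (depth of known layers): K_A = 8409.9 − 3200×2.89 = −838.1; K_B = 81107.8 − 3200×(2.129 + 28.66) = −17417.
Balance: K_A − x×(3200 − 2700) = K_B, so x = (K_A − K_B)/(3200 − 2700) = 16578.9/500 = 33.2 km.

33.2 km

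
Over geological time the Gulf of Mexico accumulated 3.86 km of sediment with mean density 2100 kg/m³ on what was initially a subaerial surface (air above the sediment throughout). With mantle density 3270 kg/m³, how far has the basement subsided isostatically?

Subaerial load: s = t ρ_sed / ρ_m = 3.86 km × 2100/3270 = 2.48 km.

2.48 km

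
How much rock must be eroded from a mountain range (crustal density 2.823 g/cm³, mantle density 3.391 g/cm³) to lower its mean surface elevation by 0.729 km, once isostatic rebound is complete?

4.35 km

Net drop Δ = e − u = e − e ρ_c/ρ_m = e (ρ_m − ρ_c)/ρ_m.
e = Δ ρ_m/(ρ_m − ρ_c) = 0.729 km × 3.391/0.568 = 4.35 km.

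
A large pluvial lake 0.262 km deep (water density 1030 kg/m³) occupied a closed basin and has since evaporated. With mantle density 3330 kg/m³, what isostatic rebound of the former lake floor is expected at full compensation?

0.081 km

u = d ρ_w/ρ_m = 0.262 km × 1030/3330 = 0.081 km.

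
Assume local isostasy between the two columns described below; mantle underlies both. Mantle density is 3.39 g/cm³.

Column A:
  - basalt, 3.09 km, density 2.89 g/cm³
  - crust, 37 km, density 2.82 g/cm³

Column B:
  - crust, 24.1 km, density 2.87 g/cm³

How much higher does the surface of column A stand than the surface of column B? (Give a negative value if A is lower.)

For any compensation level in the mantle, the mantle terms cancel and isostasy reduces to e = (Σt_A − Σt_B) − (Σ(ρt)_A − Σ(ρt)_B) / ρ_m.
Σt_A = 40.09 km; Σt_B = 24.1 km; Σ(ρt)_A = 113.2701; Σ(ρt)_B = 69.167 (in km·g/cm³).
e = (40.09 − 24.1) − (113.2701 − 69.167) / 3.39 = 2.98 km.

2.98 km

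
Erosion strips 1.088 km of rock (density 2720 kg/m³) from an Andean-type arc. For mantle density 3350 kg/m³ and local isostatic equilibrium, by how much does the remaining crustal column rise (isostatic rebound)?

Unloading: uplift u = e ρ_c/ρ_m = 1.088 km × 2720/3350 = 0.883 km.

0.883 km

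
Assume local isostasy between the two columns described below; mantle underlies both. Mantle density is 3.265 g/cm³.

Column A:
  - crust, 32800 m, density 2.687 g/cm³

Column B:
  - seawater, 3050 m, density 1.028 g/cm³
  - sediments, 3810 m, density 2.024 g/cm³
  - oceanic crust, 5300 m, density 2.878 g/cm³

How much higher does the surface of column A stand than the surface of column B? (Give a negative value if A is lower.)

For any compensation level in the mantle, the mantle terms cancel and isostasy reduces to e = (Σt_A − Σt_B) − (Σ(ρt)_A − Σ(ρt)_B) / ρ_m.
Σt_A = 32800 m; Σt_B = 12160 m; Σ(ρt)_A = 88133.6; Σ(ρt)_B = 26100.24 (in m·g/cm³).
e = (32800 − 12160) − (88133.6 − 26100.24) / 3.265 = 1640 m.

1640 m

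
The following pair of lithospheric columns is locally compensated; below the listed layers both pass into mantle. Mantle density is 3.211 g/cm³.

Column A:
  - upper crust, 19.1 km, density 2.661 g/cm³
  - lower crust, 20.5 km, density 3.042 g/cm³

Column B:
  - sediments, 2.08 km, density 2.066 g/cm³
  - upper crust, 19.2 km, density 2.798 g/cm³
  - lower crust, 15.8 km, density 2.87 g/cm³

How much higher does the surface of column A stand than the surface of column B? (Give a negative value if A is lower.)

−0.539 km

For any compensation level in the mantle, the mantle terms cancel and isostasy reduces to e = (Σt_A − Σt_B) − (Σ(ρt)_A − Σ(ρt)_B) / ρ_m.
Σt_A = 39.6 km; Σt_B = 37.08 km; Σ(ρt)_A = 113.1861; Σ(ρt)_B = 103.36488 (in km·g/cm³).
e = (39.6 − 37.08) − (113.1861 − 103.36488) / 3.211 = −0.539 km.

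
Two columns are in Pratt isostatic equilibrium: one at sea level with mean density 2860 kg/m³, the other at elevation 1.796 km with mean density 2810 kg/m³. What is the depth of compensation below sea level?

ρ_ref D = ρ (D + h) → D (ρ_ref − ρ) = ρ h.
D = ρ h/(ρ_ref − ρ) = 2810 × 1.796 km/(2860 − 2810) = 101 km.

101 km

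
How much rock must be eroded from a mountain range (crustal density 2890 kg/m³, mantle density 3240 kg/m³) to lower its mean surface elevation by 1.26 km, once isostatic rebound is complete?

11.7 km

Net drop Δ = e − u = e − e ρ_c/ρ_m = e (ρ_m − ρ_c)/ρ_m.
e = Δ ρ_m/(ρ_m − ρ_c) = 1.26 km × 3240/350 = 11.7 km.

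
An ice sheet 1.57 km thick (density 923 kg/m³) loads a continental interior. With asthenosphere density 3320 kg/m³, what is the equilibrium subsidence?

0.436 km

For local isostatic compensation: the ice load ρ_ice t is balanced by mantle displaced below, ρ_m s.
s = t ρ_ice / ρ_m = 1.57 km × 923/3320 = 0.436 km.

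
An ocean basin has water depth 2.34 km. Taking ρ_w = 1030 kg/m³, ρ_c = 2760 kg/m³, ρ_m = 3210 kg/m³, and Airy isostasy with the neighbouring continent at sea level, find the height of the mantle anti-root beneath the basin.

For local isostatic compensation: replacing crust with seawater at the top is compensated by replacing crust with mantle at the base: d (ρ_c − ρ_w) = a (ρ_m − ρ_c).
a = d (ρ_c − ρ_w)/(ρ_m − ρ_c) = 2.34 km × 1730/450 = 9 km.

9 km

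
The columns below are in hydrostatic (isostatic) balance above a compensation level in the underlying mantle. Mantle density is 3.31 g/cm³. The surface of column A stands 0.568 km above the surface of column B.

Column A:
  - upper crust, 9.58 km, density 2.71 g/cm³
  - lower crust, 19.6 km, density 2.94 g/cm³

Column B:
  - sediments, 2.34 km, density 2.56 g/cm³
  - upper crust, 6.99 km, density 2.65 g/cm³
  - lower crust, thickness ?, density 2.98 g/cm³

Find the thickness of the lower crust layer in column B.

14.4 km

Take the compensation level at the base of the deeper column (depth z_c below the surface of column A) and equate Σ ρ_i t_i down to z_c; mantle fills any gap and the z_c terms cancel.
Column A: 9.58×2.71 + 19.6×2.94 + (z_c − 29.18)×3.31
Column B: 0.568×0 + 2.34×2.56 + 6.99×2.65 + x×2.98 + (z_c − 0.568 − 9.33 − x)×3.31
The z_c×3.31 term appears on both sides and cancels. Collect the known terms of each column as K = Σ(ρt)_known − 3.31 × (depth of known layers): K_A = 83.5858 − 3.31×29.18 = −13; K_B = 24.5139 − 3.31×(0.568 + 9.33) = −8.24848.
Balance: K_A = K_B − x×(3.31 − 2.98), so x = (K_B − K_A)/(3.31 − 2.98) = 4.75152/0.33 = 14.4 km.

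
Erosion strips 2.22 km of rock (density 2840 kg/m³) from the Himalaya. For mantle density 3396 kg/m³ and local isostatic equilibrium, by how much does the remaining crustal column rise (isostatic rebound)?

1.86 km

Unloading: uplift u = e ρ_c/ρ_m = 2.22 km × 2840/3396 = 1.86 km.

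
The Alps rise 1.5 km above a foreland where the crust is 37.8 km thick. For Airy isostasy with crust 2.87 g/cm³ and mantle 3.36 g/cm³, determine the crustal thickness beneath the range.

48.1 km

Root depth r = h ρ_c / (ρ_m − ρ_c) = 1.5 km × 2.87 / 0.49 = 8.786 km.
Total thickness = T + h + r = 37.8 km + 1.5 km + 8.786 km = 48.1 km.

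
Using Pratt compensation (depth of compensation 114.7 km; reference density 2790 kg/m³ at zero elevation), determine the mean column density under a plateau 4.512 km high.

2680 kg/m³

Pratt balance: ρ_ref D = ρ (D + h).
ρ = ρ_ref D/(D + h) = 2790 × 114.7 km/(114.7 km + 4.512 km) = 2680 kg/m³.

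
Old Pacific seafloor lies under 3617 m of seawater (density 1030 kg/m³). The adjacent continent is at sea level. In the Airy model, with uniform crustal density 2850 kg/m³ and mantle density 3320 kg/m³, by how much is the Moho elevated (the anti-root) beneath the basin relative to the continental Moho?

14000 m

By Archimedes' principle applied to the lithosphere: replacing crust with seawater at the top is compensated by replacing crust with mantle at the base: d (ρ_c − ρ_w) = a (ρ_m − ρ_c).
a = d (ρ_c − ρ_w)/(ρ_m − ρ_c) = 3617 m × 1820/470 = 14000 m.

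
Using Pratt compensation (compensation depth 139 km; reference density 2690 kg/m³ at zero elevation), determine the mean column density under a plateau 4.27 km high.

2610 kg/m³

Pratt balance: ρ_ref D = ρ (D + h).
ρ = ρ_ref D/(D + h) = 2690 × 139 km/(139 km + 4.27 km) = 2610 kg/m³.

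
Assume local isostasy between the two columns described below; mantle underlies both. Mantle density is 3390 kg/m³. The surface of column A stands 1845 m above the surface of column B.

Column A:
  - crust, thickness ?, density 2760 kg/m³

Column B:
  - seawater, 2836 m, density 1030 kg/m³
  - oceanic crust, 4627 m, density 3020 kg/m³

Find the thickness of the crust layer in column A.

Take the compensation level at the base of the deeper column (depth z_c below the surface of column A) and equate Σ ρ_i t_i down to z_c; mantle fills any gap and the z_c terms cancel.
Column A: x×2760 + (z_c − 0 − x)×3390
Column B: 1845×0 + 2836×1030 + 4627×3020 + (z_c − 1845 − 7463)×3390
The z_c×3390 term appears on both sides and cancels. Collect the known terms of each column as K = Σ(ρt)_known − 3390 × (depth of known layers): K_A = 0 − 3390×0 = 0; K_B = 16894620 − 3390×(1845 + 7463) = −14659500.
Balance: K_A − x×(3390 − 2760) = K_B, so x = (K_A − K_B)/(3390 − 2760) = 14659500/630 = 23300 m.

23300 m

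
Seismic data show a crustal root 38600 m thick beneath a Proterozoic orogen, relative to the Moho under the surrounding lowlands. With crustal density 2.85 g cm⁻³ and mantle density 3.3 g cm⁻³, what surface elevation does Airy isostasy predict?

6090 m

Isostatic balance requires: ρ_c h = (ρ_m − ρ_c) r.
h = r (ρ_m − ρ_c) / ρ_c = 38600 m × (3.3 − 2.85) / 2.85 = 6090 m.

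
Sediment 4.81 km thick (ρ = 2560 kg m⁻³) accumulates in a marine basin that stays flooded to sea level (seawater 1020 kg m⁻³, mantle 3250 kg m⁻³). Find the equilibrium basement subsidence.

3.32 km

Submarine loading: the sediment displaces seawater, and the subsidence is in turn flooded, so s (ρ_m − ρ_w) = t (ρ_sed − ρ_w).
s = 4.81 km × (2560 − 1020) / (3250 − 1020) = 3.32 km.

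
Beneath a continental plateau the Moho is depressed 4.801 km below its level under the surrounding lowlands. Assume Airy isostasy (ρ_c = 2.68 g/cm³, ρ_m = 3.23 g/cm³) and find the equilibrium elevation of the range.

0.985 km

Isostatic balance requires: ρ_c h = (ρ_m − ρ_c) r.
h = r (ρ_m − ρ_c) / ρ_c = 4.801 km × (3.23 − 2.68) / 2.68 = 0.985 km.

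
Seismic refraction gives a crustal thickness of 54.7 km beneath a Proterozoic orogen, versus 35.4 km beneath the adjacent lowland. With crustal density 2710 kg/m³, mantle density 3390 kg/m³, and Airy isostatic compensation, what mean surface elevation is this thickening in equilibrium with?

3.87 km

Excess crust Δ = 54.7 km − 35.4 km = 19.3 km, split between elevation h and root r with h + r = Δ.
Airy balance ρ_c h = (ρ_m − ρ_c) r gives r = h ρ_c/(ρ_m − ρ_c), so h (1 + ρ_c/(ρ_m − ρ_c)) = Δ, i.e. h = Δ (ρ_m − ρ_c)/ρ_m.
h = 19.3 km × 680/3390 = 3.87 km.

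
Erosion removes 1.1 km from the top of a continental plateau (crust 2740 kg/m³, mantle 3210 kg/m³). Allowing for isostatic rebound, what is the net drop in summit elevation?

0.161 km

Rebound u = e ρ_c/ρ_m = 1.1 km × 2740/3210 = 0.9389 km.
Net surface drop = e − u = 1.1 km − 0.9389 km = e (ρ_m − ρ_c)/ρ_m = 0.161 km.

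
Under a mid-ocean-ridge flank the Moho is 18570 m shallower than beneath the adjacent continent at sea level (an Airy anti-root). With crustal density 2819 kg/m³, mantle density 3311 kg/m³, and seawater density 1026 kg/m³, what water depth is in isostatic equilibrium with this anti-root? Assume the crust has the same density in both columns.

5100 m

Replacing a thickness d of crust by seawater at the top must be balanced by replacing crust with mantle at the base: d (ρ_c − ρ_w) = a (ρ_m − ρ_c).
d = a (ρ_m − ρ_c)/(ρ_c − ρ_w) = 18570 m × 492/1793 = 5100 m.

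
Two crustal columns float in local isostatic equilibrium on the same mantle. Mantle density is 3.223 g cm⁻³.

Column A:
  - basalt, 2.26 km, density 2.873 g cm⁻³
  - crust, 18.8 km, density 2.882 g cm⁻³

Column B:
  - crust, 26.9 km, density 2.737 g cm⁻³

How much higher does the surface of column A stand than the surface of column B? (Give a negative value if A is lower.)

For any compensation level in the mantle, the mantle terms cancel and isostasy reduces to e = (Σt_A − Σt_B) − (Σ(ρt)_A − Σ(ρt)_B) / ρ_m.
Σt_A = 21.06 km; Σt_B = 26.9 km; Σ(ρt)_A = 60.67458; Σ(ρt)_B = 73.6253 (in km·g cm⁻³).
e = (21.06 − 26.9) − (60.67458 − 73.6253) / 3.223 = −1.82 km.

−1.82 km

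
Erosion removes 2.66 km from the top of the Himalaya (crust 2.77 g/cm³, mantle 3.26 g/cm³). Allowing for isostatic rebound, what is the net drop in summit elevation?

0.4 km

Rebound u = e ρ_c/ρ_m = 2.66 km × 2.77/3.26 = 2.26 km.
Net surface drop = e − u = 2.66 km − 2.26 km = e (ρ_m − ρ_c)/ρ_m = 0.4 km.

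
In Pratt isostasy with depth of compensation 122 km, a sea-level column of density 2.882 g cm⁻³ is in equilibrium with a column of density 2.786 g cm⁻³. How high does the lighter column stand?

4.2 km

ρ_ref D = ρ (D + h) → h = D (ρ_ref − ρ)/ρ.
h = 122 km × (2.882 − 2.786)/2.786 = 4.2 km.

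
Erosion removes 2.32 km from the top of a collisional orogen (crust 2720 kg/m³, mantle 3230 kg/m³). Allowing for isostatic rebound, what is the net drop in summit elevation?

Rebound u = e ρ_c/ρ_m = 2.32 km × 2720/3230 = 1.954 km.
Net surface drop = e − u = 2.32 km − 1.954 km = e (ρ_m − ρ_c)/ρ_m = 0.366 km.

0.366 km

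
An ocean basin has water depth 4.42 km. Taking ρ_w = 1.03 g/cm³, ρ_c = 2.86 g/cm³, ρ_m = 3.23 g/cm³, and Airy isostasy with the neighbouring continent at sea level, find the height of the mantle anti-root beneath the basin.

21.9 km

Equating mass per unit area of the two columns: replacing crust with seawater at the top is compensated by replacing crust with mantle at the base: d (ρ_c − ρ_w) = a (ρ_m − ρ_c).
a = d (ρ_c − ρ_w)/(ρ_m − ρ_c) = 4.42 km × 1.83/0.37 = 21.9 km.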